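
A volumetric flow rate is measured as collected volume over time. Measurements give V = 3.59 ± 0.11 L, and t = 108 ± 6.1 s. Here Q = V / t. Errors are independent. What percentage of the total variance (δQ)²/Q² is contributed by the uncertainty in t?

(δQ/Q)² = (1·δV/V)² + (-1·δt/t)²
  V term: (1×0.0306)² = 0.000939
  t term: (-1×0.0565)² = 0.00319
Total = 0.00413. Share from t = 0.00319/0.00413 = 0.773.

77.3%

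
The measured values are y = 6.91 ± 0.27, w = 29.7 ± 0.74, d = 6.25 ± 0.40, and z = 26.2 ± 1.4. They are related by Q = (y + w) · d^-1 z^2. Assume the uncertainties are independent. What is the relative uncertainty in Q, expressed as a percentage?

12.6%

Let u = y + w = 36.6. δu = √(δy² + δw²) = √(0.0729 + 0.548) = 0.788, so δu/u = 0.0215.
Q is then a monomial in u, d, z:
δQ/Q = √((δu/u)² + (-1·δd/d)² + (2·δz/z)²) = √(0.000463 + 0.00410 + 0.0114) = 0.126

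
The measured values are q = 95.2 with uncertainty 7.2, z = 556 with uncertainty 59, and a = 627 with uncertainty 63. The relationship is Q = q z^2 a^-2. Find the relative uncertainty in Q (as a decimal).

Products/powers → add relative errors in quadrature, weighted by exponent:
  (1·δq/q)² = (1×0.0756)² = 0.00572;  (2·δz/z)² = (2×0.106)² = 0.0450;  (-2·δa/a)² = (-2×0.100)² = 0.0404
δQ/Q = √(0.0911) = 0.302

0.302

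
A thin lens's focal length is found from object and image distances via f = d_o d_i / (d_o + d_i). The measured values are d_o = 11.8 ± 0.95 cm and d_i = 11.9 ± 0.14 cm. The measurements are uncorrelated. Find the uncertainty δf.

∂f/∂d_o = (d_i/(d_o+d_i))² = 0.252;  ∂f/∂d_i = (d_o/(d_o+d_i))² = 0.248
δf = √((∂f/∂d_o · δd_o)² + (∂f/∂d_i · δd_i)²) = √(0.0574 + 0.00120) = 0.242 cm

0.242 cm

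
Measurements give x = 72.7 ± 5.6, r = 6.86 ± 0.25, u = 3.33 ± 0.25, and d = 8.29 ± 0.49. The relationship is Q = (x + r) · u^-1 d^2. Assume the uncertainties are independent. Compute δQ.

Let w = x + r = 79.6. δw = √(δx² + δr²) = √(31.4 + 0.0625) = 5.61, so δw/w = 0.0705.
Q is then a monomial in w, u, d:
δQ/Q = √((δw/w)² + (-1·δu/u)² + (2·δd/d)²) = √(0.00496 + 0.00564 + 0.0140) = 0.157
Q = 1640, so δQ = 0.157 × 1640 = 257.

257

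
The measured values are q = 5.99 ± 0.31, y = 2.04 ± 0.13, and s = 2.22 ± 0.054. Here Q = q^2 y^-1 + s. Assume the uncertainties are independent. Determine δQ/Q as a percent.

10.8%

Let p = q^2·y^-1 = 17.6. δp/p = √((2·δq/q)² + (-1·δy/y)²) = √(0.0107 + 0.00406) = 0.122, so δp = 2.14.
Q = p + s: δQ = √(δp² + δs²) = √(4.57 + 0.00292) = 2.14
Q = 19.8, so δQ/Q = 2.14/19.8 = 0.108.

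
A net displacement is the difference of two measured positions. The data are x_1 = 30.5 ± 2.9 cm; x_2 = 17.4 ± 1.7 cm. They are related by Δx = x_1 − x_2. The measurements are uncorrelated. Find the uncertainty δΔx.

Each term contributes (cᵢ δxᵢ)² to (δΔx)²:
  (δx_1)² = 8.41;  (δx_2)² = 2.89
δΔx = √(11.3) = 3.36 cm

3.36 cm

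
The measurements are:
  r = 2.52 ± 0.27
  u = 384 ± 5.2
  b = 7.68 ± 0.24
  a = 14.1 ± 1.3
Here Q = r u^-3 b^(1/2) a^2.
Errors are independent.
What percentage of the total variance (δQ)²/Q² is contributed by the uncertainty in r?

24.2%

(δQ/Q)² = (1·δr/r)² + (-3·δu/u)² + (½·δb/b)² + (2·δa/a)²
  r term: (1×0.107)² = 0.0115
  u term: (-3×0.0135)² = 0.00165
  b term: (0.5×0.0312)² = 0.000244
  a term: (2×0.0922)² = 0.0340
Total = 0.0474. Share from r = 0.0115/0.0474 = 0.242.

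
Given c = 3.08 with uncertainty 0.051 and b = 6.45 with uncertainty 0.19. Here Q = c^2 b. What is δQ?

2.71

Q is a product of powers, so relative uncertainties combine in quadrature:
  (2·δc/c)² = (2×0.0166)² = 0.00110;  (1·δb/b)² = (1×0.0295)² = 0.000868
δQ/Q = √(0.00196) = 0.0443
Q = 61.2, so δQ = 0.0443 × 61.2 = 2.71.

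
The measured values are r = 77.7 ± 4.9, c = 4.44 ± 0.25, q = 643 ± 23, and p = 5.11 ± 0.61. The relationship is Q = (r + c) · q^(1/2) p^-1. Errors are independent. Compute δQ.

Let u = r + c = 82.1. δu = √(δr² + δc²) = √(24.0 + 0.0625) = 4.91, so δu/u = 0.0597.
Q is then a monomial in u, q, p:
δQ/Q = √((δu/u)² + (½·δq/q)² + (-1·δp/p)²) = √(0.00357 + 0.000320 + 0.0143) = 0.135
Q = 408, so δQ = 0.135 × 408 = 54.9.

54.9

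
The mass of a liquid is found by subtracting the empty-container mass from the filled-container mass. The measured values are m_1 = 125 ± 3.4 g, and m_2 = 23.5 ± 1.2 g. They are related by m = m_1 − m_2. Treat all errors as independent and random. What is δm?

m is a linear combination, so absolute uncertainties add in quadrature:
  (δm_1)² = 11.6;  (δm_2)² = 1.44
δm = √(13.0) = 3.61 g

3.61 g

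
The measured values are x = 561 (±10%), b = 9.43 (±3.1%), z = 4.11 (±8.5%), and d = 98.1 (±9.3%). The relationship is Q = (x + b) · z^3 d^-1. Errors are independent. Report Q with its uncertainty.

404 ± 117

Let u = x + b = 570. δu = √(δx² + δb²) = √(3150 + 0.0855) = 56.1, so δu/u = 0.0983.
Q is then a monomial in u, z, d:
δQ/Q = √((δu/u)² + (3·δz/z)² + (-1·δd/d)²) = √(0.00967 + 0.0650 + 0.00865) = 0.289
Q = 404, so δQ = 0.289 × 404 = 117.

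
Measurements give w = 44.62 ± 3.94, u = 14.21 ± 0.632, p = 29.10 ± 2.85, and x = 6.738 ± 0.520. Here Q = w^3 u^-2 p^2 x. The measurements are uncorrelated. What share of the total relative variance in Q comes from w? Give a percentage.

57.3%

(δQ/Q)² = (3·δw/w)² + (-2·δu/u)² + (2·δp/p)² + (1·δx/x)²
  w term: (3×0.0883)² = 0.0702
  u term: (-2×0.0445)² = 0.00791
  p term: (2×0.0979)² = 0.0384
  x term: (1×0.0772)² = 0.00596
Total = 0.122. Share from w = 0.0702/0.122 = 0.573.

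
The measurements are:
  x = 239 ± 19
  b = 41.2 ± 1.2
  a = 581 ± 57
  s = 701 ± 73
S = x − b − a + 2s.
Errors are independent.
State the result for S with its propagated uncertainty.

1020 ± 158

Each term contributes (cᵢ δxᵢ)² to (δS)²:
  (δx)² = 361;  (δb)² = 1.44;  (δa)² = 3250;  (2·δs)² = 21300
δS = √(24900) = 158
S = 1020.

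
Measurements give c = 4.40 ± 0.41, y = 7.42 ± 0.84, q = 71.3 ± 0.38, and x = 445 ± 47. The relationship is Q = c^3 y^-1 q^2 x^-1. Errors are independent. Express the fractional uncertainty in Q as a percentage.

Relative error in a monomial: (δQ/Q)² = Σ (nᵢ · δxᵢ/xᵢ)².
  (3·δc/c)² = (3×0.0932)² = 0.0781;  (-1·δy/y)² = (-1×0.113)² = 0.0128;  (2·δq/q)² = (2×0.00533)² = 0.000114;  (-1·δx/x)² = (-1×0.106)² = 0.0112
δQ/Q = √(0.102) = 0.320

32.0%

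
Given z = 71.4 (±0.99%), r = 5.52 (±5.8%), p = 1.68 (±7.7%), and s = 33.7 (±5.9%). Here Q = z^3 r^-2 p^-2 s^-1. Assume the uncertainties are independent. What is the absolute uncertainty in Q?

25.6

Each factor contributes (exponent × relative error)² to (δQ/Q)²:
  (3·δz/z)² = (3×0.00990)² = 0.000882;  (-2·δr/r)² = (-2×0.0580)² = 0.0135;  (-2·δp/p)² = (-2×0.0770)² = 0.0237;  (-1·δs/s)² = (-1×0.0590)² = 0.00348
δQ/Q = √(0.0415) = 0.204
Q = 126, so δQ = 0.204 × 126 = 25.6.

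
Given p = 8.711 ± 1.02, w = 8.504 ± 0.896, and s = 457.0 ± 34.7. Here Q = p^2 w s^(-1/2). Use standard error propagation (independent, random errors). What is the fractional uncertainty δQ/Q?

0.260

Each factor contributes (exponent × relative error)² to (δQ/Q)²:
  (2·δp/p)² = (2×0.117)² = 0.0548;  (1·δw/w)² = (1×0.105)² = 0.0111;  (−½·δs/s)² = (-0.5×0.0759)² = 0.00144
δQ/Q = √(0.0674) = 0.260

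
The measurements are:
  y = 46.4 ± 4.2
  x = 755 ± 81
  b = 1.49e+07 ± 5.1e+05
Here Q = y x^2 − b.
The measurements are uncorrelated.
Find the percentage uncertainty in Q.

53.5%

Let p = y·x^2 = 2.64e+07. δp/p = √((1·δy/y)² + (2·δx/x)²) = √(0.00819 + 0.0460) = 0.233, so δp = 6.16e+06.
Q = p − b: δQ = √(δp² + δb²) = √(3.79e+13 + 2.6e+11) = 6.18e+06
Q = 1.15e+07, so δQ/Q = 6.18e+06/1.15e+07 = 0.535.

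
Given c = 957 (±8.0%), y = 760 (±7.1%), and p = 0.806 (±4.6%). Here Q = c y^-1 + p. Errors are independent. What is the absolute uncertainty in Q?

Let w = c·y^-1 = 1.26. δw/w = √((1·δc/c)² + (-1·δy/y)²) = √(0.00640 + 0.00504) = 0.107, so δw = 0.135.
Q = w + p: δQ = √(δw² + δp²) = √(0.0181 + 0.00137) = 0.140

0.140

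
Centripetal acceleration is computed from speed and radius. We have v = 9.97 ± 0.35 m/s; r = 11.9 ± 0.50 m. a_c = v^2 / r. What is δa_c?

0.683 m/s^2

a_c is a product of powers, so relative uncertainties combine in quadrature:
  (2·δv/v)² = (2×0.0351)² = 0.00493;  (-1·δr/r)² = (-1×0.0420)² = 0.00177
δa_c/a_c = √(0.00669) = 0.0818
a_c = 8.35 m/s^2, so δa_c = 0.0818 × 8.35 = 0.683 m/s^2.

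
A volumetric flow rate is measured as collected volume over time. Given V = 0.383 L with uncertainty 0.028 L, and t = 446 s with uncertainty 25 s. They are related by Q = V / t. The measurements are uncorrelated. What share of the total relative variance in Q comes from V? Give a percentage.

63.0%

(δQ/Q)² = (1·δV/V)² + (-1·δt/t)²
  V term: (1×0.0731)² = 0.00534
  t term: (-1×0.0561)² = 0.00314
Total = 0.00849. Share from V = 0.00534/0.00849 = 0.630.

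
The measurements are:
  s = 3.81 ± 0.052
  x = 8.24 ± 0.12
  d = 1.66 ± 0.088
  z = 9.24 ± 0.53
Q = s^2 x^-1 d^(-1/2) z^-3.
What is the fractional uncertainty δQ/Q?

0.177

Each factor contributes (exponent × relative error)² to (δQ/Q)²:
  (2·δs/s)² = (2×0.0136)² = 0.000745;  (-1·δx/x)² = (-1×0.0146)² = 0.000212;  (−½·δd/d)² = (-0.5×0.0530)² = 0.000703;  (-3·δz/z)² = (-3×0.0574)² = 0.0296
δQ/Q = √(0.0313) = 0.177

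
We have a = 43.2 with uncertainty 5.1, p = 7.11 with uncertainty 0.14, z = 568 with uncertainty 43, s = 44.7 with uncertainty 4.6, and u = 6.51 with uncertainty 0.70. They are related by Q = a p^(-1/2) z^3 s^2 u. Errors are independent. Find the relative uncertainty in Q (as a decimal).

Since Q is a product/quotient, work with relative uncertainties:
  (1·δa/a)² = (1×0.118)² = 0.0139;  (−½·δp/p)² = (-0.5×0.0197)² = 9.69e-05;  (3·δz/z)² = (3×0.0757)² = 0.0516;  (2·δs/s)² = (2×0.103)² = 0.0424;  (1·δu/u)² = (1×0.108)² = 0.0116
δQ/Q = √(0.120) = 0.346

0.346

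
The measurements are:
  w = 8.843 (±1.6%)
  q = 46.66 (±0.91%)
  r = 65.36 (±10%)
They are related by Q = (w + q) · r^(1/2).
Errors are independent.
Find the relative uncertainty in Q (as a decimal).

0.0506

Let u = w + q = 55.50. δu = √(δw² + δq²) = √(0.0200 + 0.180) = 0.448, so δu/u = 0.00806.
Q is then a monomial in u, r:
δQ/Q = √((δu/u)² + (½·δr/r)²) = √(6.5e-05 + 0.00250) = 0.0506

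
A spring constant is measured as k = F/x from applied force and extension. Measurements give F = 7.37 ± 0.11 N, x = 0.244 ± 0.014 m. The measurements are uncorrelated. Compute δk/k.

0.0593

k is a product of powers, so relative uncertainties combine in quadrature:
  (1·δF/F)² = (1×0.0149)² = 0.000223;  (-1·δx/x)² = (-1×0.0574)² = 0.00329
δk/k = √(0.00351) = 0.0593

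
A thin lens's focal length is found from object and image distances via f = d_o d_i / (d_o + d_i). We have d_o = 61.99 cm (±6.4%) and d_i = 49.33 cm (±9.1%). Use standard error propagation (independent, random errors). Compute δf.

∂f/∂d_o = (d_i/(d_o+d_i))² = 0.196;  ∂f/∂d_i = (d_o/(d_o+d_i))² = 0.310
δf = √((∂f/∂d_o · δd_o)² + (∂f/∂d_i · δd_i)²) = √(0.607 + 1.94) = 1.60 cm

1.60 cm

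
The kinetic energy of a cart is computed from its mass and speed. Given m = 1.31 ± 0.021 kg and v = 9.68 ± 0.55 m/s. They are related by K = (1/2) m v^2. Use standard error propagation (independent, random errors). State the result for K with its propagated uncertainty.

61.4 ± 7.04 J

Relative error in a monomial: (δK/K)² = Σ (nᵢ · δxᵢ/xᵢ)².
  (1·δm/m)² = (1×0.0160)² = 0.000257;  (2·δv/v)² = (2×0.0568)² = 0.0129
δK/K = √(0.0132) = 0.115
K = 61.4 J, so δK = 0.115 × 61.4 = 7.04 J.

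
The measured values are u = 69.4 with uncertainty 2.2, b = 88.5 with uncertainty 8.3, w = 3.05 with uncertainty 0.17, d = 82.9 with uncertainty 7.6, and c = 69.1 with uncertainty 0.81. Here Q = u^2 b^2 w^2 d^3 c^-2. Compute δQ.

Q is a product of powers, so relative uncertainties combine in quadrature:
  (2·δu/u)² = (2×0.0317)² = 0.00402;  (2·δb/b)² = (2×0.0938)² = 0.0352;  (2·δw/w)² = (2×0.0557)² = 0.0124;  (3·δd/d)² = (3×0.0917)² = 0.0756;  (-2·δc/c)² = (-2×0.0117)² = 0.000550
δQ/Q = √(0.128) = 0.358
Q = 4.19e+10, so δQ = 0.358 × 4.19e+10 = 1.5e+10.

1.5e+10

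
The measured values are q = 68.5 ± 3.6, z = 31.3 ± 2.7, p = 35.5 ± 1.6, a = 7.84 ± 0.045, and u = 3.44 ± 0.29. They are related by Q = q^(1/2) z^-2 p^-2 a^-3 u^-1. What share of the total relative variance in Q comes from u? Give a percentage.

(δQ/Q)² = (½·δq/q)² + (-2·δz/z)² + (-2·δp/p)² + (-3·δa/a)² + (-1·δu/u)²
  q term: (0.5×0.0526)² = 0.000691
  z term: (-2×0.0863)² = 0.0298
  p term: (-2×0.0451)² = 0.00813
  a term: (-3×0.00574)² = 0.000297
  u term: (-1×0.0843)² = 0.00711
Total = 0.0460. Share from u = 0.00711/0.0460 = 0.155.

15.5%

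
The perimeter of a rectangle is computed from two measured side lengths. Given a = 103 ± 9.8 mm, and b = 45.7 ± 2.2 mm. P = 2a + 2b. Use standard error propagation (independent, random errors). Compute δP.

Sums and differences: (δP)² = Σ (cᵢ δxᵢ)².
  (2·δa)² = 384;  (2·δb)² = 19.4
δP = √(404) = 20.1 mm

20.1 mm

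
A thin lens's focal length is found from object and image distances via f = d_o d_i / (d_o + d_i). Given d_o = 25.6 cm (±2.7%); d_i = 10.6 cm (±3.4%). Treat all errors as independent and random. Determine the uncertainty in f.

0.190 cm

∂f/∂d_o = (d_i/(d_o+d_i))² = 0.0857;  ∂f/∂d_i = (d_o/(d_o+d_i))² = 0.500
δf = √((∂f/∂d_o · δd_o)² + (∂f/∂d_i · δd_i)²) = √(0.00351 + 0.0325) = 0.190 cm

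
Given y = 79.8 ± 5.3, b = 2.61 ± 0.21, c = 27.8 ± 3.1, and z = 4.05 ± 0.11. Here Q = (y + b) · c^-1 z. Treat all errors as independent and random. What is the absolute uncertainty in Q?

1.58

Let u = y + b = 82.4. δu = √(δy² + δb²) = √(28.1 + 0.0441) = 5.30, so δu/u = 0.0644.
Q is then a monomial in u, c, z:
δQ/Q = √((δu/u)² + (-1·δc/c)² + (1·δz/z)²) = √(0.00414 + 0.0124 + 0.000738) = 0.132
Q = 12.0, so δQ = 0.132 × 12.0 = 1.58.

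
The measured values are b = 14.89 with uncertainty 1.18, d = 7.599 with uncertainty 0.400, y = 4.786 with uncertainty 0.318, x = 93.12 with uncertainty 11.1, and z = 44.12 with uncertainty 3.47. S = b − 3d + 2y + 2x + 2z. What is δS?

23.3

Each term contributes (cᵢ δxᵢ)² to (δS)²:
  (δb)² = 1.39;  (3·δd)² = 1.44;  (2·δy)² = 0.404;  (2·δx)² = 493;  (2·δz)² = 48.2
δS = √(544) = 23.3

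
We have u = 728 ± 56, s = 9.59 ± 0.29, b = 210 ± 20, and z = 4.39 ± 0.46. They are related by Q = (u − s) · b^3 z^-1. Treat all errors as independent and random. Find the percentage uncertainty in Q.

Let w = u − s = 718. δw = √(δu² + δs²) = √(3140 + 0.0841) = 56.0, so δw/w = 0.0780.
Q is then a monomial in w, b, z:
δQ/Q = √((δw/w)² + (3·δb/b)² + (-1·δz/z)²) = √(0.00608 + 0.0816 + 0.0110) = 0.314

31.4%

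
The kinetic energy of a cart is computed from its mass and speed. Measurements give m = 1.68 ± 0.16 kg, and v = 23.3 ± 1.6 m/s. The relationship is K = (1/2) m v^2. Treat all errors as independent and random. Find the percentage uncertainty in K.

16.7%

Since K is a product/quotient, work with relative uncertainties:
  (1·δm/m)² = (1×0.0952)² = 0.00907;  (2·δv/v)² = (2×0.0687)² = 0.0189
δK/K = √(0.0279) = 0.167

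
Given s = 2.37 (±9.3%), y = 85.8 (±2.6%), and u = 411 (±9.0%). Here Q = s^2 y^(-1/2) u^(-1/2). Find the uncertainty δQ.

Relative error in a monomial: (δQ/Q)² = Σ (nᵢ · δxᵢ/xᵢ)².
  (2·δs/s)² = (2×0.0930)² = 0.0346;  (−½·δy/y)² = (-0.5×0.0260)² = 0.000169;  (−½·δu/u)² = (-0.5×0.0900)² = 0.00203
δQ/Q = √(0.0368) = 0.192
Q = 0.0299, so δQ = 0.192 × 0.0299 = 0.00574.

0.00574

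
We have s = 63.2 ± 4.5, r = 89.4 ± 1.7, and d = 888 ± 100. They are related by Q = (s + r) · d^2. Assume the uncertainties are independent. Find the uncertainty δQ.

Let u = s + r = 153. δu = √(δs² + δr²) = √(20.2 + 2.89) = 4.81, so δu/u = 0.0315.
Q is then a monomial in u, d:
δQ/Q = √((δu/u)² + (2·δd/d)²) = √(0.000994 + 0.0507) = 0.227
Q = 1.2e+08, so δQ = 0.227 × 1.2e+08 = 2.74e+07.

2.74e+07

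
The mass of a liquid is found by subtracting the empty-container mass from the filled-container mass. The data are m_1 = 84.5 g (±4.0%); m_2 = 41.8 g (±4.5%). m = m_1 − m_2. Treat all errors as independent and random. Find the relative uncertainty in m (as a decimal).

Sums and differences: (δm)² = Σ (cᵢ δxᵢ)².
  (δm_1)² = 11.4;  (δm_2)² = 3.54
δm = √(15.0) = 3.87 g
m = 42.7 g, so δm/m = 3.87/42.7 = 0.0906.

0.0906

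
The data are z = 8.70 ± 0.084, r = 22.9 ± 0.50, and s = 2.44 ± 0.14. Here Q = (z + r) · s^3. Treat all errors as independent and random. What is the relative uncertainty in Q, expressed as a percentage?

Let u = z + r = 31.6. δu = √(δz² + δr²) = √(0.00706 + 0.250) = 0.507, so δu/u = 0.0160.
Q is then a monomial in u, s:
δQ/Q = √((δu/u)² + (3·δs/s)²) = √(0.000257 + 0.0296) = 0.173

17.3%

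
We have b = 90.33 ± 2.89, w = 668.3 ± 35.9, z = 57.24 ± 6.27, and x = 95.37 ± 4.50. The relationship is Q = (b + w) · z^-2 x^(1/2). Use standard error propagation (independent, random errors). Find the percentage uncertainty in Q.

Let u = b + w = 758.6. δu = √(δb² + δw²) = √(8.35 + 1290) = 36.0, so δu/u = 0.0475.
Q is then a monomial in u, z, x:
δQ/Q = √((δu/u)² + (-2·δz/z)² + (½·δx/x)²) = √(0.00225 + 0.0480 + 0.000557) = 0.225

22.5%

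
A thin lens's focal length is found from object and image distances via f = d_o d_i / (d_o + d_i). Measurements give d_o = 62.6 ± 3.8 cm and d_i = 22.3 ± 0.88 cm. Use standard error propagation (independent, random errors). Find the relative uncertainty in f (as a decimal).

0.0332

∂f/∂d_o = (d_i/(d_o+d_i))² = 0.0690;  ∂f/∂d_i = (d_o/(d_o+d_i))² = 0.544
δf = √((∂f/∂d_o · δd_o)² + (∂f/∂d_i · δd_i)²) = √(0.0687 + 0.229) = 0.546 cm
f = 16.4 cm, so δf/f = 0.546/16.4 = 0.0332.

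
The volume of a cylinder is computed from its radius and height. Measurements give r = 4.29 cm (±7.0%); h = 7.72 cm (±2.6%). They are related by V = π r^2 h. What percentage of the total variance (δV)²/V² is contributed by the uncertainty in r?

(δV/V)² = (2·δr/r)² + (1·δh/h)²
  r term: (2×0.0700)² = 0.0196
  h term: (1×0.0260)² = 0.000676
Total = 0.0203. Share from r = 0.0196/0.0203 = 0.967.

96.7%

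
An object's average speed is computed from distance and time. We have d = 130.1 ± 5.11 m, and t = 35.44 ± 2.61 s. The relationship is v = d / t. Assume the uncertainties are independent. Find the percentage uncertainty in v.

v is a product of powers, so relative uncertainties combine in quadrature:
  (1·δd/d)² = (1×0.0393)² = 0.00154;  (-1·δt/t)² = (-1×0.0736)² = 0.00542
δv/v = √(0.00697) = 0.0835

8.35%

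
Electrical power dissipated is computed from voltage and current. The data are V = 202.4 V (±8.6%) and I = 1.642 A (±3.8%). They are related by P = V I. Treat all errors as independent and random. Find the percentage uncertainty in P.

Since P is a product/quotient, work with relative uncertainties:
  (1·δV/V)² = (1×0.0860)² = 0.00740;  (1·δI/I)² = (1×0.0380)² = 0.00144
δP/P = √(0.00884) = 0.0940

9.40%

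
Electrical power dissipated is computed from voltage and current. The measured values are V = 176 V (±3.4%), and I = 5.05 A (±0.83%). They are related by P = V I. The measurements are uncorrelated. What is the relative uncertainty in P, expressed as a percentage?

3.50%

Each factor contributes (exponent × relative error)² to (δP/P)²:
  (1·δV/V)² = (1×0.0340)² = 0.00116;  (1·δI/I)² = (1×0.00830)² = 6.89e-05
δP/P = √(0.00122) = 0.0350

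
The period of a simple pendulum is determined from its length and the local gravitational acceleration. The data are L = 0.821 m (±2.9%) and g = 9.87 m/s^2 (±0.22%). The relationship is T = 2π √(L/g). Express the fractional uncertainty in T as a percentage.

Since T is a product/quotient, work with relative uncertainties:
  (½·δL/L)² = (0.5×0.0290)² = 0.000210;  (−½·δg/g)² = (-0.5×0.00220)² = 1.21e-06
δT/T = √(0.000211) = 0.0145

1.45%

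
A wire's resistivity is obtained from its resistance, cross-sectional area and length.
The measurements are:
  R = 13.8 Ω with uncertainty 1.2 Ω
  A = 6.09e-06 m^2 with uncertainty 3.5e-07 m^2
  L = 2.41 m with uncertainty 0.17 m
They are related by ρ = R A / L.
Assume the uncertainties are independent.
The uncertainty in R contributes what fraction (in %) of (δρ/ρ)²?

(δρ/ρ)² = (1·δR/R)² + (1·δA/A)² + (-1·δL/L)²
  R term: (1×0.0870)² = 0.00756
  A term: (1×0.0575)² = 0.00330
  L term: (-1×0.0705)² = 0.00498
Total = 0.0158. Share from R = 0.00756/0.0158 = 0.477.

47.7%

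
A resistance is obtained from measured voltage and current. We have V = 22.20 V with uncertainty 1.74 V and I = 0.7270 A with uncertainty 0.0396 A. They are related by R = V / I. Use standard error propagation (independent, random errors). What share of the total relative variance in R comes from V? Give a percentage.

(δR/R)² = (1·δV/V)² + (-1·δI/I)²
  V term: (1×0.0784)² = 0.00614
  I term: (-1×0.0545)² = 0.00297
Total = 0.00911. Share from V = 0.00614/0.00911 = 0.674.

67.4%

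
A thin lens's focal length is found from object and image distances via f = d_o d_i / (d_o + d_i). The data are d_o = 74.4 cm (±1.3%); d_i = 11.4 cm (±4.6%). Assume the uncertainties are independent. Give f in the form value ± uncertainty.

∂f/∂d_o = (d_i/(d_o+d_i))² = 0.0177;  ∂f/∂d_i = (d_o/(d_o+d_i))² = 0.752
δf = √((∂f/∂d_o · δd_o)² + (∂f/∂d_i · δd_i)²) = √(0.000292 + 0.155) = 0.395 cm
f = 9.89 cm.

9.89 ± 0.395 cm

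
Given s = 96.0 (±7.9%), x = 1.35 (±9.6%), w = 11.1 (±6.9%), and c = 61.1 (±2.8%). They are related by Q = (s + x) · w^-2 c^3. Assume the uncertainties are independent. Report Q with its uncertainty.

(1.80 ± 0.323) × 10^5

Let u = s + x = 97.3. δu = √(δs² + δx²) = √(57.5 + 0.0168) = 7.59, so δu/u = 0.0779.
Q is then a monomial in u, w, c:
δQ/Q = √((δu/u)² + (-2·δw/w)² + (3·δc/c)²) = √(0.00607 + 0.0190 + 0.00706) = 0.179
Q = 1.8e+05, so δQ = 0.179 × 1.8e+05 = 32300.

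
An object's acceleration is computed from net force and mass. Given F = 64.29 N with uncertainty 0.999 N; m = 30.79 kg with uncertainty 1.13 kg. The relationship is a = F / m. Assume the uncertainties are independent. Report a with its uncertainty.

a is a product of powers, so relative uncertainties combine in quadrature:
  (1·δF/F)² = (1×0.0155)² = 0.000241;  (-1·δm/m)² = (-1×0.0367)² = 0.00135
δa/a = √(0.00159) = 0.0399
a = 2.088 m/s^2, so δa = 0.0399 × 2.088 = 0.0832 m/s^2.

2.088 ± 0.0832 m/s^2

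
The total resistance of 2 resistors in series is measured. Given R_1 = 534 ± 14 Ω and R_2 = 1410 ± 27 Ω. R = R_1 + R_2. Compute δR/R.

0.0156

R is a linear combination, so absolute uncertainties add in quadrature:
  (δR_1)² = 196;  (δR_2)² = 729
δR = √(925) = 30.4 Ω
R = 1940 Ω, so δR/R = 30.4/1940 = 0.0156.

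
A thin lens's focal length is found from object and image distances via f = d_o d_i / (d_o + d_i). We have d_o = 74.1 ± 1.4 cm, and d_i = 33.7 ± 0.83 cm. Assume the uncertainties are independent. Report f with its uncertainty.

23.2 ± 0.415 cm

∂f/∂d_o = (d_i/(d_o+d_i))² = 0.0977;  ∂f/∂d_i = (d_o/(d_o+d_i))² = 0.472
δf = √((∂f/∂d_o · δd_o)² + (∂f/∂d_i · δd_i)²) = √(0.0187 + 0.154) = 0.415 cm
f = 23.2 cm.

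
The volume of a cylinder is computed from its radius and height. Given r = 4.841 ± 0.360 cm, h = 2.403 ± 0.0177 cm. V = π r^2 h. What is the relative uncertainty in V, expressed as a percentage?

Since V is a product/quotient, work with relative uncertainties:
  (2·δr/r)² = (2×0.0744)² = 0.0221;  (1·δh/h)² = (1×0.00737)² = 5.43e-05
δV/V = √(0.0222) = 0.149

14.9%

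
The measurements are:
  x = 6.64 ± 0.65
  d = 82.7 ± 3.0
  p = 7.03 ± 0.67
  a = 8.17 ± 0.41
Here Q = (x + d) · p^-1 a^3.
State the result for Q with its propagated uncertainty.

6930 ± 1260

Let u = x + d = 89.3. δu = √(δx² + δd²) = √(0.423 + 9.00) = 3.07, so δu/u = 0.0344.
Q is then a monomial in u, p, a:
δQ/Q = √((δu/u)² + (-1·δp/p)² + (3·δa/a)²) = √(0.00118 + 0.00908 + 0.0227) = 0.181
Q = 6930, so δQ = 0.181 × 6930 = 1260.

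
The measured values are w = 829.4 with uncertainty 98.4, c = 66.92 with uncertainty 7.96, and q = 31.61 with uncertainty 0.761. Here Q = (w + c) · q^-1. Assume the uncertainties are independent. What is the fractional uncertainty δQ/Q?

Let u = w + c = 896.3. δu = √(δw² + δc²) = √(9680 + 63.4) = 98.7, so δu/u = 0.110.
Q is then a monomial in u, q:
δQ/Q = √((δu/u)² + (-1·δq/q)²) = √(0.0121 + 0.000580) = 0.113

0.113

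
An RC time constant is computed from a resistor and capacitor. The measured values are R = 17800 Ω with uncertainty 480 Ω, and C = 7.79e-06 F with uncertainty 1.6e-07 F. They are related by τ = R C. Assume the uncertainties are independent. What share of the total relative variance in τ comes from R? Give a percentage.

63.3%

(δτ/τ)² = (1·δR/R)² + (1·δC/C)²
  R term: (1×0.0270)² = 0.000727
  C term: (1×0.0205)² = 0.000422
Total = 0.00115. Share from R = 0.000727/0.00115 = 0.633.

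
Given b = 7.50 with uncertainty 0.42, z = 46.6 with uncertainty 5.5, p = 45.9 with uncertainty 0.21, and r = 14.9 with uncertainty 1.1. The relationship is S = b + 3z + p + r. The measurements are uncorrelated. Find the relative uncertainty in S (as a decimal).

Sums and differences: (δS)² = Σ (cᵢ δxᵢ)².
  (δb)² = 0.176;  (3·δz)² = 272;  (δp)² = 0.0441;  (δr)² = 1.21
δS = √(274) = 16.5
S = 208, so δS/S = 16.5/208 = 0.0795.

0.0795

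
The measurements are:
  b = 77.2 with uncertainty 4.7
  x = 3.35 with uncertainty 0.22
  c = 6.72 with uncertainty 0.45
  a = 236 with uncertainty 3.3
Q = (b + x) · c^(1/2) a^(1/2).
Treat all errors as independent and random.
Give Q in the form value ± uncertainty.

Let u = b + x = 80.5. δu = √(δb² + δx²) = √(22.1 + 0.0484) = 4.71, so δu/u = 0.0584.
Q is then a monomial in u, c, a:
δQ/Q = √((δu/u)² + (½·δc/c)² + (½·δa/a)²) = √(0.00341 + 0.00112 + 4.89e-05) = 0.0677
Q = 3210, so δQ = 0.0677 × 3210 = 217.

3210 ± 217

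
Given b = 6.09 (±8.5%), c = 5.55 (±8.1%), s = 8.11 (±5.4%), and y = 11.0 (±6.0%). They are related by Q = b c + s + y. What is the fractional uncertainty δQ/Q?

Let p = b·c = 33.8. δp/p = √((1·δb/b)² + (1·δc/c)²) = √(0.00723 + 0.00656) = 0.117, so δp = 3.97.
Q = p + s + y: δQ = √(δp² + δs² + δy²) = √(15.7 + 0.192 + 0.436) = 4.05
Q = 52.9, so δQ/Q = 4.05/52.9 = 0.0765.

0.0765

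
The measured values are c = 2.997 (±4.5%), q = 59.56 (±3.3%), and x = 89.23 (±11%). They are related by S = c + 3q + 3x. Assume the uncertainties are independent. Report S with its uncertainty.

Sums and differences: (δS)² = Σ (cᵢ δxᵢ)².
  (δc)² = 0.0182;  (3·δq)² = 34.8;  (3·δx)² = 867
δS = √(902) = 30.0
S = 449.4.

449.4 ± 30.0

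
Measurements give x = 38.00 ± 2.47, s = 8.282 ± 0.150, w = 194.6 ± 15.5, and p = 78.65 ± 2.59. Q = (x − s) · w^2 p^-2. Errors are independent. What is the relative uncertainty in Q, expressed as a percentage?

19.1%

Let u = x − s = 29.72. δu = √(δx² + δs²) = √(6.10 + 0.0225) = 2.47, so δu/u = 0.0833.
Q is then a monomial in u, w, p:
δQ/Q = √((δu/u)² + (2·δw/w)² + (-2·δp/p)²) = √(0.00693 + 0.0254 + 0.00434) = 0.191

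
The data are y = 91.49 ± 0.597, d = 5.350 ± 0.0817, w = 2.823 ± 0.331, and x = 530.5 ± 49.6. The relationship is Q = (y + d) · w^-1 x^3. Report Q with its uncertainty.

Let u = y + d = 96.84. δu = √(δy² + δd²) = √(0.356 + 0.00667) = 0.603, so δu/u = 0.00622.
Q is then a monomial in u, w, x:
δQ/Q = √((δu/u)² + (-1·δw/w)² + (3·δx/x)²) = √(3.87e-05 + 0.0137 + 0.0787) = 0.304
Q = 5.122e+09, so δQ = 0.304 × 5.122e+09 = 1.56e+09.

(5.122 ± 1.56) × 10^9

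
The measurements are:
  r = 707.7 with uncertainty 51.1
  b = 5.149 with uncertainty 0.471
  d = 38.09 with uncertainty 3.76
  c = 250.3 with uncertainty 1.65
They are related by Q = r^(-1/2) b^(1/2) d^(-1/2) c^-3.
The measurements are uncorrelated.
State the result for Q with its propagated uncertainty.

Each factor contributes (exponent × relative error)² to (δQ/Q)²:
  (−½·δr/r)² = (-0.5×0.0722)² = 0.00130;  (½·δb/b)² = (0.5×0.0915)² = 0.00209;  (−½·δd/d)² = (-0.5×0.0987)² = 0.00244;  (-3·δc/c)² = (-3×0.00659)² = 0.000391
δQ/Q = √(0.00622) = 0.0789
Q = 8.814e-10, so δQ = 0.0789 × 8.814e-10 = 6.95e-11.

(8.814 ± 0.695) × 10^-10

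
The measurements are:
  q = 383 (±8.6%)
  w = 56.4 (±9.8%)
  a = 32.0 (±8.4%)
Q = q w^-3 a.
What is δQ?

Q is a product of powers, so relative uncertainties combine in quadrature:
  (1·δq/q)² = (1×0.0860)² = 0.00740;  (-3·δw/w)² = (-3×0.0980)² = 0.0864;  (1·δa/a)² = (1×0.0840)² = 0.00706
δQ/Q = √(0.101) = 0.318
Q = 0.0683, so δQ = 0.318 × 0.0683 = 0.0217.

0.0217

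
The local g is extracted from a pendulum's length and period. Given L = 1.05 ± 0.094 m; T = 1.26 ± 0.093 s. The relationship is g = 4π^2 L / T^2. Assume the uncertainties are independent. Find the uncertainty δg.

4.51 m/s^2

Since g is a product/quotient, work with relative uncertainties:
  (1·δL/L)² = (1×0.0895)² = 0.00801;  (-2·δT/T)² = (-2×0.0738)² = 0.0218
δg/g = √(0.0298) = 0.173
g = 26.1 m/s^2, so δg = 0.173 × 26.1 = 4.51 m/s^2.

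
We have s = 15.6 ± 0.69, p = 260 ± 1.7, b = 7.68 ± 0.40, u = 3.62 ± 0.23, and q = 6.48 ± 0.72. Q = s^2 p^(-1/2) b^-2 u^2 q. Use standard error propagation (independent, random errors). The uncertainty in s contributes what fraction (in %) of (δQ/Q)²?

16.6%

(δQ/Q)² = (2·δs/s)² + (−½·δp/p)² + (-2·δb/b)² + (2·δu/u)² + (1·δq/q)²
  s term: (2×0.0442)² = 0.00783
  p term: (-0.5×0.00654)² = 1.07e-05
  b term: (-2×0.0521)² = 0.0109
  u term: (2×0.0635)² = 0.0161
  q term: (1×0.111)² = 0.0123
Total = 0.0472. Share from s = 0.00783/0.0472 = 0.166.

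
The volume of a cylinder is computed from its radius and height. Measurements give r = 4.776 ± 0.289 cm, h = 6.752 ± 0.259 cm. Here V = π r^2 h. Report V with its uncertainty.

V is a product of powers, so relative uncertainties combine in quadrature:
  (2·δr/r)² = (2×0.0605)² = 0.0146;  (1·δh/h)² = (1×0.0384)² = 0.00147
δV/V = √(0.0161) = 0.127
V = 483.9 cm^3, so δV = 0.127 × 483.9 = 61.4 cm^3.

483.9 ± 61.4 cm^3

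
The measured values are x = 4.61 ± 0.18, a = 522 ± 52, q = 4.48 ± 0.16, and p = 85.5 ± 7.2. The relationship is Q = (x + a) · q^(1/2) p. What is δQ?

Let u = x + a = 527. δu = √(δx² + δa²) = √(0.0324 + 2700) = 52.0, so δu/u = 0.0987.
Q is then a monomial in u, q, p:
δQ/Q = √((δu/u)² + (½·δq/q)² + (1·δp/p)²) = √(0.00975 + 0.000319 + 0.00709) = 0.131
Q = 95300, so δQ = 0.131 × 95300 = 12500.

12500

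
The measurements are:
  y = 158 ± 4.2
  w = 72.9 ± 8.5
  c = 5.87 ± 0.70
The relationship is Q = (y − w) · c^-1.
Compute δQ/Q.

0.163

Let u = y − w = 85.1. δu = √(δy² + δw²) = √(17.6 + 72.2) = 9.48, so δu/u = 0.111.
Q is then a monomial in u, c:
δQ/Q = √((δu/u)² + (-1·δc/c)²) = √(0.0124 + 0.0142) = 0.163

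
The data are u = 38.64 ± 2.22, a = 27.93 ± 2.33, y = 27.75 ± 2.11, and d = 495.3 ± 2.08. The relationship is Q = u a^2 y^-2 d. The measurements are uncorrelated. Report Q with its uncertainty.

19390 ± 4520

Q is a product of powers, so relative uncertainties combine in quadrature:
  (1·δu/u)² = (1×0.0575)² = 0.00330;  (2·δa/a)² = (2×0.0834)² = 0.0278;  (-2·δy/y)² = (-2×0.0760)² = 0.0231;  (1·δd/d)² = (1×0.00420)² = 1.76e-05
δQ/Q = √(0.0543) = 0.233
Q = 19390, so δQ = 0.233 × 19390 = 4520.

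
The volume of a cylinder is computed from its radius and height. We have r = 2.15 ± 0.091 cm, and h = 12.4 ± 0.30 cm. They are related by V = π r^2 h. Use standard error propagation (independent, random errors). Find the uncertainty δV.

Relative error in a monomial: (δV/V)² = Σ (nᵢ · δxᵢ/xᵢ)².
  (2·δr/r)² = (2×0.0423)² = 0.00717;  (1·δh/h)² = (1×0.0242)² = 0.000585
δV/V = √(0.00775) = 0.0880
V = 180 cm^3, so δV = 0.0880 × 180 = 15.9 cm^3.

15.9 cm^3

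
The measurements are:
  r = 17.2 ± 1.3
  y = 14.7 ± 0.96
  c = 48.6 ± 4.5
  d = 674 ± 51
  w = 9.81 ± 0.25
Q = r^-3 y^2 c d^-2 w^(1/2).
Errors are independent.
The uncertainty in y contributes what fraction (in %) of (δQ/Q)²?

(δQ/Q)² = (-3·δr/r)² + (2·δy/y)² + (1·δc/c)² + (-2·δd/d)² + (½·δw/w)²
  r term: (-3×0.0756)² = 0.0514
  y term: (2×0.0653)² = 0.0171
  c term: (1×0.0926)² = 0.00857
  d term: (-2×0.0757)² = 0.0229
  w term: (0.5×0.0255)² = 0.000162
Total = 0.100. Share from y = 0.0171/0.100 = 0.170.

17.0%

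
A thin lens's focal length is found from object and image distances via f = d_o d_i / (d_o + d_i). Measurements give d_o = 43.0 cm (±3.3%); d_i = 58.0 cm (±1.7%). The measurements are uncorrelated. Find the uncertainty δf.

0.501 cm

∂f/∂d_o = (d_i/(d_o+d_i))² = 0.330;  ∂f/∂d_i = (d_o/(d_o+d_i))² = 0.181
δf = √((∂f/∂d_o · δd_o)² + (∂f/∂d_i · δd_i)²) = √(0.219 + 0.0319) = 0.501 cm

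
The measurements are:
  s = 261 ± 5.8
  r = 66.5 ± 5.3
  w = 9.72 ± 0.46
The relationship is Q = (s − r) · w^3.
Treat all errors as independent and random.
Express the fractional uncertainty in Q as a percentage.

Let u = s − r = 194. δu = √(δs² + δr²) = √(33.6 + 28.1) = 7.86, so δu/u = 0.0404.
Q is then a monomial in u, w:
δQ/Q = √((δu/u)² + (3·δw/w)²) = √(0.00163 + 0.0202) = 0.148

14.8%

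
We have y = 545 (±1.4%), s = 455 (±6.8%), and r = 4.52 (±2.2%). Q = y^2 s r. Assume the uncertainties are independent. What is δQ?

4.69e+07

Products/powers → add relative errors in quadrature, weighted by exponent:
  (2·δy/y)² = (2×0.0140)² = 0.000784;  (1·δs/s)² = (1×0.0680)² = 0.00462;  (1·δr/r)² = (1×0.0220)² = 0.000484
δQ/Q = √(0.00589) = 0.0768
Q = 6.11e+08, so δQ = 0.0768 × 6.11e+08 = 4.69e+07.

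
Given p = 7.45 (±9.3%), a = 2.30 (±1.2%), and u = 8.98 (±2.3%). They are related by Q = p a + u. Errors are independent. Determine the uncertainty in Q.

1.62

Let w = p·a = 17.1. δw/w = √((1·δp/p)² + (1·δa/a)²) = √(0.00865 + 0.000144) = 0.0938, so δw = 1.61.
Q = w + u: δQ = √(δw² + δu²) = √(2.58 + 0.0427) = 1.62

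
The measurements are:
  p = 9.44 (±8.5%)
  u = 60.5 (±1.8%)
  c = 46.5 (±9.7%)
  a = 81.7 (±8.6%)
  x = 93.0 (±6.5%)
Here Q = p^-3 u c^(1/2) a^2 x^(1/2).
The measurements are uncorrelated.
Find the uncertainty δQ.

9900

For a monomial Q ∝ p^-3, u, c^(1/2), a^2, x^(1/2), fractional errors add in quadrature:
  (-3·δp/p)² = (-3×0.0850)² = 0.0650;  (1·δu/u)² = (1×0.0180)² = 0.000324;  (½·δc/c)² = (0.5×0.0970)² = 0.00235;  (2·δa/a)² = (2×0.0860)² = 0.0296;  (½·δx/x)² = (0.5×0.0650)² = 0.00106
δQ/Q = √(0.0983) = 0.314
Q = 31600, so δQ = 0.314 × 31600 = 9900.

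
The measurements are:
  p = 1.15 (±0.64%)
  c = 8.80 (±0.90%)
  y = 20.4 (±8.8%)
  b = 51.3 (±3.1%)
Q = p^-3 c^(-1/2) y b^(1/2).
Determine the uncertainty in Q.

Each factor contributes (exponent × relative error)² to (δQ/Q)²:
  (-3·δp/p)² = (-3×0.00640)² = 0.000369;  (−½·δc/c)² = (-0.5×0.00900)² = 2.03e-05;  (1·δy/y)² = (1×0.0880)² = 0.00774;  (½·δb/b)² = (0.5×0.0310)² = 0.000240
δQ/Q = √(0.00837) = 0.0915
Q = 32.4, so δQ = 0.0915 × 32.4 = 2.96.

2.96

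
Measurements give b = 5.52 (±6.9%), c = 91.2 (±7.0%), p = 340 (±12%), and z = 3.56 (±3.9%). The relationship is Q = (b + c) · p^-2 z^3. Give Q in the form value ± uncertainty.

0.0377 ± 0.0104

Let u = b + c = 96.7. δu = √(δb² + δc²) = √(0.145 + 40.8) = 6.40, so δu/u = 0.0661.
Q is then a monomial in u, p, z:
δQ/Q = √((δu/u)² + (-2·δp/p)² + (3·δz/z)²) = √(0.00437 + 0.0576 + 0.0137) = 0.275
Q = 0.0377, so δQ = 0.275 × 0.0377 = 0.0104.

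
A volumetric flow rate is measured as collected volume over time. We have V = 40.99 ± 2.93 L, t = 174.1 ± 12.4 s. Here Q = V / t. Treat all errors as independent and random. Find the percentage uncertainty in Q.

Q is a product of powers, so relative uncertainties combine in quadrature:
  (1·δV/V)² = (1×0.0715)² = 0.00511;  (-1·δt/t)² = (-1×0.0712)² = 0.00507
δQ/Q = √(0.0102) = 0.101

10.1%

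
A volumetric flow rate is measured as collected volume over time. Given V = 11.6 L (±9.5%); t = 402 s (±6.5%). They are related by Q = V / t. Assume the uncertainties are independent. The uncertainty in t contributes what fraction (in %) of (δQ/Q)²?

31.9%

(δQ/Q)² = (1·δV/V)² + (-1·δt/t)²
  V term: (1×0.0950)² = 0.00902
  t term: (-1×0.0650)² = 0.00423
Total = 0.0132. Share from t = 0.00423/0.0132 = 0.319.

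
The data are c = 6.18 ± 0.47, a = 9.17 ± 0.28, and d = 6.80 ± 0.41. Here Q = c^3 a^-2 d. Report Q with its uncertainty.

19.1 ± 4.65

Q is a product of powers, so relative uncertainties combine in quadrature:
  (3·δc/c)² = (3×0.0761)² = 0.0521;  (-2·δa/a)² = (-2×0.0305)² = 0.00373;  (1·δd/d)² = (1×0.0603)² = 0.00364
δQ/Q = √(0.0594) = 0.244
Q = 19.1, so δQ = 0.244 × 19.1 = 4.65.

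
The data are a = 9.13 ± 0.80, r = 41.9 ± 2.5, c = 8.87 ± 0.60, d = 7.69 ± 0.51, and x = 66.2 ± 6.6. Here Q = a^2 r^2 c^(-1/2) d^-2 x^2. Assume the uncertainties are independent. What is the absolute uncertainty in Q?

Q is a product of powers, so relative uncertainties combine in quadrature:
  (2·δa/a)² = (2×0.0876)² = 0.0307;  (2·δr/r)² = (2×0.0597)² = 0.0142;  (−½·δc/c)² = (-0.5×0.0676)² = 0.00114;  (-2·δd/d)² = (-2×0.0663)² = 0.0176;  (2·δx/x)² = (2×0.0997)² = 0.0398
δQ/Q = √(0.103) = 0.322
Q = 3.64e+06, so δQ = 0.322 × 3.64e+06 = 1.17e+06.

1.17e+06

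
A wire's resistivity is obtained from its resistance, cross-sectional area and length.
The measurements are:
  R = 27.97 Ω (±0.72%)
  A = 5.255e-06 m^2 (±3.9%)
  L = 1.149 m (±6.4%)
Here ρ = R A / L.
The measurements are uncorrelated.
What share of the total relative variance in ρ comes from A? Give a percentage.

26.8%

(δρ/ρ)² = (1·δR/R)² + (1·δA/A)² + (-1·δL/L)²
  R term: (1×0.00720)² = 5.18e-05
  A term: (1×0.0390)² = 0.00152
  L term: (-1×0.0640)² = 0.00410
Total = 0.00567. Share from A = 0.00152/0.00567 = 0.268.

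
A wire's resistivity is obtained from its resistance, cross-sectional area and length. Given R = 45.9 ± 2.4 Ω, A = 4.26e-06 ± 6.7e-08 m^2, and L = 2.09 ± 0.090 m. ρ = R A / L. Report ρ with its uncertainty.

(9.36 ± 0.651) × 10^-5 Ω·m

For a monomial ρ ∝ R, A, L^-1, fractional errors add in quadrature:
  (1·δR/R)² = (1×0.0523)² = 0.00273;  (1·δA/A)² = (1×0.0157)² = 0.000247;  (-1·δL/L)² = (-1×0.0431)² = 0.00185
δρ/ρ = √(0.00484) = 0.0695
ρ = 9.36e-05 Ω·m, so δρ = 0.0695 × 9.36e-05 = 6.51e-06 Ω·m.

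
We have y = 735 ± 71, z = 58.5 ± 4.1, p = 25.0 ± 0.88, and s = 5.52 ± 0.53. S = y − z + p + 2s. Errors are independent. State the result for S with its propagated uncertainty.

713 ± 71.1

Each term contributes (cᵢ δxᵢ)² to (δS)²:
  (δy)² = 5040;  (δz)² = 16.8;  (δp)² = 0.774;  (2·δs)² = 1.12
δS = √(5060) = 71.1
S = 713.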